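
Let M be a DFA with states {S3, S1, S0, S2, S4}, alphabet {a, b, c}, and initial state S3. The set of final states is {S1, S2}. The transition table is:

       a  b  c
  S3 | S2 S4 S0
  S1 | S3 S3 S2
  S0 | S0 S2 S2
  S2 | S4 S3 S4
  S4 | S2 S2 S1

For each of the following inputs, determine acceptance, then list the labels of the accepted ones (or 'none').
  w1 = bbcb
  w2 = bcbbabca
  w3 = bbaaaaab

w1: S3 → S4 → S2 → S4 → S2  → end S2, accepted
w2: S3 → S4 → S1 → S3 → S4 → S2 → S3 → S0 → S0  → end S0, rejected
w3: S3 → S4 → S2 → S4 → S2 → S4 → S2 → S4 → S2  → end S2, accepted

w1, w3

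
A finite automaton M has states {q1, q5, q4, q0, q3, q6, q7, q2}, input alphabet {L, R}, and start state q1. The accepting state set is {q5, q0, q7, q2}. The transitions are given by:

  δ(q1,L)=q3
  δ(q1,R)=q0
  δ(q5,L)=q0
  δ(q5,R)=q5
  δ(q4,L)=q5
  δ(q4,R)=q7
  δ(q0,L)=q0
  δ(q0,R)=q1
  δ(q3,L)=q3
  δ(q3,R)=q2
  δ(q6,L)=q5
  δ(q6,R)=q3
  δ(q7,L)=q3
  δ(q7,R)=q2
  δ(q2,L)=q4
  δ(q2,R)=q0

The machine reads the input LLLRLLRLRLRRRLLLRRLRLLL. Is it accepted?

No

Trace: q1 -L-> q3 -L-> q3 -L-> q3 -R-> q2 -L-> q4 -L-> q5 -R-> q5 -L-> q0 -R-> q1 -L-> q3 -R-> q2 -R-> q0 -R-> q1 -L-> q3 -L-> q3 -L-> q3 -R-> q2 -R-> q0 -L-> q0 -R-> q1 -L-> q3 -L-> q3 -L-> q3
End state q3 is not accepting.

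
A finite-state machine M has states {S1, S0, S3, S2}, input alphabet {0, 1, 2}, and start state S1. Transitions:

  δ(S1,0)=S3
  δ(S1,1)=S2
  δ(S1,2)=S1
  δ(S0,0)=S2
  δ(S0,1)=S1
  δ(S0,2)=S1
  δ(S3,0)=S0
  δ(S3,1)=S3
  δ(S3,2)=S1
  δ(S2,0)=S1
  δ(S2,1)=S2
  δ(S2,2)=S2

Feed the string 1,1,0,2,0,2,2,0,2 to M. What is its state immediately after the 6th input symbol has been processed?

S1

S1 → S2 → S2 → S1 → S1 → S3 → S1
After 6 symbols: S1.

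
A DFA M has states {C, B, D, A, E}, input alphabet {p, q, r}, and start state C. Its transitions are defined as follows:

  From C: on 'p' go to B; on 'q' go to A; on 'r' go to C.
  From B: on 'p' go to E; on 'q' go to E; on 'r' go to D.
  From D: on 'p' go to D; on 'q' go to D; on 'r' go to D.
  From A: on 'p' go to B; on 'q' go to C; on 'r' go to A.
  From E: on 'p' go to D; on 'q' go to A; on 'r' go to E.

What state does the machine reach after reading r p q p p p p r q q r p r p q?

start at C
read 'r': C → C
read 'p': C → B
read 'q': B → E
read 'p': E → D
read 'p': D → D
read 'p': D → D
read 'p': D → D
read 'r': D → D
read 'q': D → D
read 'q': D → D
read 'r': D → D
read 'p': D → D
read 'r': D → D
read 'p': D → D
read 'q': D → D

D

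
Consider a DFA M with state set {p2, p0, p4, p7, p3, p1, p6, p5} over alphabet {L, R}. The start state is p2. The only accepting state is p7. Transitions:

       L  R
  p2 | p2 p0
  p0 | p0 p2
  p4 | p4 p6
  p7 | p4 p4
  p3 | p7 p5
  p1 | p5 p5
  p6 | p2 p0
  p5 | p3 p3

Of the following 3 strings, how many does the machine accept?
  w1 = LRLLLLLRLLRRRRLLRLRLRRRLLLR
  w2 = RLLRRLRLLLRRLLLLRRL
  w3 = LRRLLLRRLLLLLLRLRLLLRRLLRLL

0

w1: Trace: p2 -L-> p2 -R-> p0 -L-> p0 -L-> p0 -L-> p0 -L-> p0 -L-> p0 -R-> p2 -L-> p2 -L-> p2 -R-> p0 -R-> p2 -R-> p0 -R-> p2 -L-> p2 -L-> p2 -R-> p0 -L-> p0 -R-> p2 -L-> p2 -R-> p0 -R-> p2 -R-> p0 -L-> p0 -L-> p0 -L-> p0 -R-> p2  → end p2, rejected
w2: Trace: p2 -R-> p0 -L-> p0 -L-> p0 -R-> p2 -R-> p0 -L-> p0 -R-> p2 -L-> p2 -L-> p2 -L-> p2 -R-> p0 -R-> p2 -L-> p2 -L-> p2 -L-> p2 -L-> p2 -R-> p0 -R-> p2 -L-> p2  → end p2, rejected
w3: Trace: p2 -L-> p2 -R-> p0 -R-> p2 -L-> p2 -L-> p2 -L-> p2 -R-> p0 -R-> p2 -L-> p2 -L-> p2 -L-> p2 -L-> p2 -L-> p2 -L-> p2 -R-> p0 -L-> p0 -R-> p2 -L-> p2 -L-> p2 -L-> p2 -R-> p0 -R-> p2 -L-> p2 -L-> p2 -R-> p0 -L-> p0 -L-> p0  → end p0, rejected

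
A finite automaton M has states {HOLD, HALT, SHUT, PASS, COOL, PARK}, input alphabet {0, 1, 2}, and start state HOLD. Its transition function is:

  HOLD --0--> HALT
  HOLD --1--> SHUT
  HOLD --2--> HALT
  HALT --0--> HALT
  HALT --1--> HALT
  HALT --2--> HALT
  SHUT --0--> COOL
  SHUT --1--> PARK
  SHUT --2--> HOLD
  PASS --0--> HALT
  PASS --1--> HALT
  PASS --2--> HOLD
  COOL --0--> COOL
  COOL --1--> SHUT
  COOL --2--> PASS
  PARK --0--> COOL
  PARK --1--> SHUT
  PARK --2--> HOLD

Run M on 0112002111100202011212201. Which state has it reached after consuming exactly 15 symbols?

HOLD → HALT → HALT → HALT → HALT → HALT → HALT → HALT → HALT → HALT → HALT → HALT → HALT → HALT → HALT → HALT
After 15 symbols: HALT.

HALT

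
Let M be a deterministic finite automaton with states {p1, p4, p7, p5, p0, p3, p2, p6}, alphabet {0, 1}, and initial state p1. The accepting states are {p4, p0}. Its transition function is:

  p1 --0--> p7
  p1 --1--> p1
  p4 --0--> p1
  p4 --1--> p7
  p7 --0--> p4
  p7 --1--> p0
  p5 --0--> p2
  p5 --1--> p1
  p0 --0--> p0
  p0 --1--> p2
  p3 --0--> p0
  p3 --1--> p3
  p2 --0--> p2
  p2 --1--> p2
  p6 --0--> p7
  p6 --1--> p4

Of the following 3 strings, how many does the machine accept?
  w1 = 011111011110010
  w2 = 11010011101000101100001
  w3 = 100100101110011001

w1: Trace: p1 -0-> p7 -1-> p0 -1-> p2 -1-> p2 -1-> p2 -1-> p2 -0-> p2 -1-> p2 -1-> p2 -1-> p2 -1-> p2 -0-> p2 -0-> p2 -1-> p2 -0-> p2  → end p2, rejected
w2: Trace: p1 -1-> p1 -1-> p1 -0-> p7 -1-> p0 -0-> p0 -0-> p0 -1-> p2 -1-> p2 -1-> p2 -0-> p2 -1-> p2 -0-> p2 -0-> p2 -0-> p2 -1-> p2 -0-> p2 -1-> p2 -1-> p2 -0-> p2 -0-> p2 -0-> p2 -0-> p2 -1-> p2  → end p2, rejected
w3: Trace: p1 -1-> p1 -0-> p7 -0-> p4 -1-> p7 -0-> p4 -0-> p1 -1-> p1 -0-> p7 -1-> p0 -1-> p2 -1-> p2 -0-> p2 -0-> p2 -1-> p2 -1-> p2 -0-> p2 -0-> p2 -1-> p2  → end p2, rejected

0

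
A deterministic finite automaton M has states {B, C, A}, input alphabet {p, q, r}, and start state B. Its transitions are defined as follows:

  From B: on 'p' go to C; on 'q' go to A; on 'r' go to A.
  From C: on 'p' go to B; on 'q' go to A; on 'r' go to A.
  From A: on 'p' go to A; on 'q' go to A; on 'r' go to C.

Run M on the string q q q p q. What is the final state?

A

B → A → A → A → A → A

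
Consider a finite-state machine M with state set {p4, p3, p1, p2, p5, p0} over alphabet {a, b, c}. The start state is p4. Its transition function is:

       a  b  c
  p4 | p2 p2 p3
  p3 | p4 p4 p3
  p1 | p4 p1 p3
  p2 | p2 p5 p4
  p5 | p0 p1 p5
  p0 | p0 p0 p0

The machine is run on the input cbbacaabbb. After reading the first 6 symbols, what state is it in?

start at p4
read 'c': p4 → p3
read 'b': p3 → p4
read 'b': p4 → p2
read 'a': p2 → p2
read 'c': p2 → p4
read 'a': p4 → p2
After 6 symbols: p2.

p2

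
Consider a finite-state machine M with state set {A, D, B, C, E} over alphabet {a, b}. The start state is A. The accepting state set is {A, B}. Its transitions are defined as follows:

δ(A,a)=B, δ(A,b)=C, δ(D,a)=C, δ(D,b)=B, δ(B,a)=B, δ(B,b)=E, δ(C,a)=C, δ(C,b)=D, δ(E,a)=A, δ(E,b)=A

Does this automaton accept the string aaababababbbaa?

Yes

A → B → B → B → E → A → C → C → D → C → D → B → E → A → B
End state B is accepting.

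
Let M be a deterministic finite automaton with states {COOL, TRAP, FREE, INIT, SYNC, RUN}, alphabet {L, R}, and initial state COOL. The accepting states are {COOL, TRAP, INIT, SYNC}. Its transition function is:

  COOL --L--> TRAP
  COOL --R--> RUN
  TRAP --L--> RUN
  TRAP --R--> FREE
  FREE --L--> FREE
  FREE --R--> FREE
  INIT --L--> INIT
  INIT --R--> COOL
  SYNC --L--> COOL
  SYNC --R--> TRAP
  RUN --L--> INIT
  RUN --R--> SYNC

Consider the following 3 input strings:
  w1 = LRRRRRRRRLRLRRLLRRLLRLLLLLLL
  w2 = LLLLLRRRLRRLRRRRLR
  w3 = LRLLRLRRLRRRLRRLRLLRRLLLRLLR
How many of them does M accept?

w1: COOL → TRAP → FREE → FREE → FREE → FREE → FREE → FREE → FREE → FREE → FREE → FREE → FREE → FREE → FREE → FREE → FREE → FREE → FREE → FREE → FREE → FREE → FREE → FREE → FREE → FREE → FREE → FREE → FREE  → end FREE, rejected
w2: COOL → TRAP → RUN → INIT → INIT → INIT → COOL → RUN → SYNC → COOL → RUN → SYNC → COOL → RUN → SYNC → TRAP → FREE → FREE → FREE  → end FREE, rejected
w3: COOL → TRAP → FREE → FREE → FREE → FREE → FREE → FREE → FREE → FREE → FREE → FREE → FREE → FREE → FREE → FREE → FREE → FREE → FREE → FREE → FREE → FREE → FREE → FREE → FREE → FREE → FREE → FREE → FREE  → end FREE, rejected

0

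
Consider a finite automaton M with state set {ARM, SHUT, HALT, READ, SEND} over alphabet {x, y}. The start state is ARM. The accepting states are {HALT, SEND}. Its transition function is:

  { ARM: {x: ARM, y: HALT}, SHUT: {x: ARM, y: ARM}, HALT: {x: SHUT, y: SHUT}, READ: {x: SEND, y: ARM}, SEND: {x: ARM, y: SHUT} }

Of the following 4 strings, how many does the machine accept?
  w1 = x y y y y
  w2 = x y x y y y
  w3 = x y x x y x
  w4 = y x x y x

w1:
  start at ARM
  read 'x': ARM → ARM
  read 'y': ARM → HALT
  read 'y': HALT → SHUT
  read 'y': SHUT → ARM
  read 'y': ARM → HALT
  end HALT, accepted
w2:
  start at ARM
  read 'x': ARM → ARM
  read 'y': ARM → HALT
  read 'x': HALT → SHUT
  read 'y': SHUT → ARM
  read 'y': ARM → HALT
  read 'y': HALT → SHUT
  end SHUT, rejected
w3:
  start at ARM
  read 'x': ARM → ARM
  read 'y': ARM → HALT
  read 'x': HALT → SHUT
  read 'x': SHUT → ARM
  read 'y': ARM → HALT
  read 'x': HALT → SHUT
  end SHUT, rejected
w4:
  start at ARM
  read 'y': ARM → HALT
  read 'x': HALT → SHUT
  read 'x': SHUT → ARM
  read 'y': ARM → HALT
  read 'x': HALT → SHUT
  end SHUT, rejected

1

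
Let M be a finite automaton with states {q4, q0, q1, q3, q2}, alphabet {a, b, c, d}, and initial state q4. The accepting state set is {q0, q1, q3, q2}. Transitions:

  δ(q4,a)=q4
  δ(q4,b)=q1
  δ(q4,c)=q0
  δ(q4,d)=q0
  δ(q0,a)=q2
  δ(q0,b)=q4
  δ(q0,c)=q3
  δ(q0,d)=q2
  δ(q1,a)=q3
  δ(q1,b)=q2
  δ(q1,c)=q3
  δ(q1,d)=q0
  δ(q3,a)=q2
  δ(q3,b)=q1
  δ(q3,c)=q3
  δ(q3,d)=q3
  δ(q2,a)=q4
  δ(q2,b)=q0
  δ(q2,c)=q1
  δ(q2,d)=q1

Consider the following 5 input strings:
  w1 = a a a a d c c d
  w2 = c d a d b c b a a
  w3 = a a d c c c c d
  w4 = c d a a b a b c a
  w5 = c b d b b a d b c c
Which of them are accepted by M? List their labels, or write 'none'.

w1, w3, w4, w5

w1:
  start at q4
  read 'a': q4 → q4
  read 'a': q4 → q4
  read 'a': q4 → q4
  read 'a': q4 → q4
  read 'd': q4 → q0
  read 'c': q0 → q3
  read 'c': q3 → q3
  read 'd': q3 → q3
  end q3, accepted
w2:
  start at q4
  read 'c': q4 → q0
  read 'd': q0 → q2
  read 'a': q2 → q4
  read 'd': q4 → q0
  read 'b': q0 → q4
  read 'c': q4 → q0
  read 'b': q0 → q4
  read 'a': q4 → q4
  read 'a': q4 → q4
  end q4, rejected
w3:
  start at q4
  read 'a': q4 → q4
  read 'a': q4 → q4
  read 'd': q4 → q0
  read 'c': q0 → q3
  read 'c': q3 → q3
  read 'c': q3 → q3
  read 'c': q3 → q3
  read 'd': q3 → q3
  end q3, accepted
w4:
  start at q4
  read 'c': q4 → q0
  read 'd': q0 → q2
  read 'a': q2 → q4
  read 'a': q4 → q4
  read 'b': q4 → q1
  read 'a': q1 → q3
  read 'b': q3 → q1
  read 'c': q1 → q3
  read 'a': q3 → q2
  end q2, accepted
w5:
  start at q4
  read 'c': q4 → q0
  read 'b': q0 → q4
  read 'd': q4 → q0
  read 'b': q0 → q4
  read 'b': q4 → q1
  read 'a': q1 → q3
  read 'd': q3 → q3
  read 'b': q3 → q1
  read 'c': q1 → q3
  read 'c': q3 → q3
  end q3, accepted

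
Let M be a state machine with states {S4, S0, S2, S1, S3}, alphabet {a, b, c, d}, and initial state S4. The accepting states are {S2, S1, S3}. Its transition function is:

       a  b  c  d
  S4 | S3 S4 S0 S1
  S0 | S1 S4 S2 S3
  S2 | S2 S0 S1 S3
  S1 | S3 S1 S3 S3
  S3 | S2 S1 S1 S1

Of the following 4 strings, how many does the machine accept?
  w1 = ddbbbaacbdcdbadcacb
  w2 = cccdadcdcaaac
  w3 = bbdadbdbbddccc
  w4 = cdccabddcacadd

4

w1: S4 → S1 → S3 → S1 → S1 → S1 → S3 → S2 → S1 → S1 → S3 → S1 → S3 → S1 → S3 → S1 → S3 → S2 → S1 → S1  → end S1, accepted
w2: S4 → S0 → S2 → S1 → S3 → S2 → S3 → S1 → S3 → S1 → S3 → S2 → S2 → S1  → end S1, accepted
w3: S4 → S4 → S4 → S1 → S3 → S1 → S1 → S3 → S1 → S1 → S3 → S1 → S3 → S1 → S3  → end S3, accepted
w4: S4 → S0 → S3 → S1 → S3 → S2 → S0 → S3 → S1 → S3 → S2 → S1 → S3 → S1 → S3  → end S3, accepted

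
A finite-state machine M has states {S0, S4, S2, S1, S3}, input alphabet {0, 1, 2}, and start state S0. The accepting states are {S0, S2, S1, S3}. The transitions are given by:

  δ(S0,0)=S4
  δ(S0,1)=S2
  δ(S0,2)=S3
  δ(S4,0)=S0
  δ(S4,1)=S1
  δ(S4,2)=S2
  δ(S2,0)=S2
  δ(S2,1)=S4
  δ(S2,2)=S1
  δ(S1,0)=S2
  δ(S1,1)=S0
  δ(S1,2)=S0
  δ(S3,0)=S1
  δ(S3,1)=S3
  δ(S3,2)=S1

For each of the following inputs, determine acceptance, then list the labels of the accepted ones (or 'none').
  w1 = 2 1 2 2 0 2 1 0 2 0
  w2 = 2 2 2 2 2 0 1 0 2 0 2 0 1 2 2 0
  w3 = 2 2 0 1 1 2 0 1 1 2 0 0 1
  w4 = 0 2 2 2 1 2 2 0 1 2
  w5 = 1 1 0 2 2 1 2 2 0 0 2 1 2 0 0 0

w1, w2, w4, w5

w1:
  start at S0
  read '2': S0 → S3
  read '1': S3 → S3
  read '2': S3 → S1
  read '2': S1 → S0
  read '0': S0 → S4
  read '2': S4 → S2
  read '1': S2 → S4
  read '0': S4 → S0
  read '2': S0 → S3
  read '0': S3 → S1
  end S1, accepted
w2:
  start at S0
  read '2': S0 → S3
  read '2': S3 → S1
  read '2': S1 → S0
  read '2': S0 → S3
  read '2': S3 → S1
  read '0': S1 → S2
  read '1': S2 → S4
  read '0': S4 → S0
  read '2': S0 → S3
  read '0': S3 → S1
  read '2': S1 → S0
  read '0': S0 → S4
  read '1': S4 → S1
  read '2': S1 → S0
  read '2': S0 → S3
  read '0': S3 → S1
  end S1, accepted
w3:
  start at S0
  read '2': S0 → S3
  read '2': S3 → S1
  read '0': S1 → S2
  read '1': S2 → S4
  read '1': S4 → S1
  read '2': S1 → S0
  read '0': S0 → S4
  read '1': S4 → S1
  read '1': S1 → S0
  read '2': S0 → S3
  read '0': S3 → S1
  read '0': S1 → S2
  read '1': S2 → S4
  end S4, rejected
w4:
  start at S0
  read '0': S0 → S4
  read '2': S4 → S2
  read '2': S2 → S1
  read '2': S1 → S0
  read '1': S0 → S2
  read '2': S2 → S1
  read '2': S1 → S0
  read '0': S0 → S4
  read '1': S4 → S1
  read '2': S1 → S0
  end S0, accepted
w5:
  start at S0
  read '1': S0 → S2
  read '1': S2 → S4
  read '0': S4 → S0
  read '2': S0 → S3
  read '2': S3 → S1
  read '1': S1 → S0
  read '2': S0 → S3
  read '2': S3 → S1
  read '0': S1 → S2
  read '0': S2 → S2
  read '2': S2 → S1
  read '1': S1 → S0
  read '2': S0 → S3
  read '0': S3 → S1
  read '0': S1 → S2
  read '0': S2 → S2
  end S2, accepted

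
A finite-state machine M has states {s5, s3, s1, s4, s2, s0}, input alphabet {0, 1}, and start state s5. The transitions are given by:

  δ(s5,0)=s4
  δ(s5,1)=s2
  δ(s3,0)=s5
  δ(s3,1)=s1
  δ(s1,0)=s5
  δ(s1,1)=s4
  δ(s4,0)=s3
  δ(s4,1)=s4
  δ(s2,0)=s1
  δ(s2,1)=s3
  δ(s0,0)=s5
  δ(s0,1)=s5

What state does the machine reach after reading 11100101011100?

s4

start at s5
read '1': s5 → s2
read '1': s2 → s3
read '1': s3 → s1
read '0': s1 → s5
read '0': s5 → s4
read '1': s4 → s4
read '0': s4 → s3
read '1': s3 → s1
read '0': s1 → s5
read '1': s5 → s2
read '1': s2 → s3
read '1': s3 → s1
read '0': s1 → s5
read '0': s5 → s4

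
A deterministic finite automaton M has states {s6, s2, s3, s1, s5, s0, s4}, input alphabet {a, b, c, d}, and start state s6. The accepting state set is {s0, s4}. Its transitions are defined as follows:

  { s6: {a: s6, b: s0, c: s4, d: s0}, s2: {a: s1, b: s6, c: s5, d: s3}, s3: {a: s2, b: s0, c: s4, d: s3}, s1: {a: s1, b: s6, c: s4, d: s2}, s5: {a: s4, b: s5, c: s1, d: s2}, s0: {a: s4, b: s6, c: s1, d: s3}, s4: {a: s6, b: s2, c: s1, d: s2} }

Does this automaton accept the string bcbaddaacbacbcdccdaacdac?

Trace: s6 -b-> s0 -c-> s1 -b-> s6 -a-> s6 -d-> s0 -d-> s3 -a-> s2 -a-> s1 -c-> s4 -b-> s2 -a-> s1 -c-> s4 -b-> s2 -c-> s5 -d-> s2 -c-> s5 -c-> s1 -d-> s2 -a-> s1 -a-> s1 -c-> s4 -d-> s2 -a-> s1 -c-> s4
End state s4 is accepting.

Yes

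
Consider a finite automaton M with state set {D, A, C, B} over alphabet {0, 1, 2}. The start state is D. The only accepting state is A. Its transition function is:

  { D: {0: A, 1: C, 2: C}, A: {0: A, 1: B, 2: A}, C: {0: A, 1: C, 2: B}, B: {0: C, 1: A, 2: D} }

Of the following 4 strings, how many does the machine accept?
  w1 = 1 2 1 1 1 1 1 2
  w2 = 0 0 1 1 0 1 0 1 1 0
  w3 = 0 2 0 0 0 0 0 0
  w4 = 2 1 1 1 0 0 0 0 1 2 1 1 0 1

w1: Trace: D -1-> C -2-> B -1-> A -1-> B -1-> A -1-> B -1-> A -2-> A  → end A, accepted
w2: Trace: D -0-> A -0-> A -1-> B -1-> A -0-> A -1-> B -0-> C -1-> C -1-> C -0-> A  → end A, accepted
w3: Trace: D -0-> A -2-> A -0-> A -0-> A -0-> A -0-> A -0-> A -0-> A  → end A, accepted
w4: Trace: D -2-> C -1-> C -1-> C -1-> C -0-> A -0-> A -0-> A -0-> A -1-> B -2-> D -1-> C -1-> C -0-> A -1-> B  → end B, rejected

3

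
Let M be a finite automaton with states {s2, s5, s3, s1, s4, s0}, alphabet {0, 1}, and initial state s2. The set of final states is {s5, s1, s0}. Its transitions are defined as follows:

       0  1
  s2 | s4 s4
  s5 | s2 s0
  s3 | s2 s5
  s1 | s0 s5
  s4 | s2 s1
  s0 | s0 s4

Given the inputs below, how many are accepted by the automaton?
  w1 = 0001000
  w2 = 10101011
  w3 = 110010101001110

w1: s2 → s4 → s2 → s4 → s1 → s0 → s0 → s0  → end s0, accepted
w2: s2 → s4 → s2 → s4 → s2 → s4 → s2 → s4 → s1  → end s1, accepted
w3: s2 → s4 → s1 → s0 → s0 → s4 → s2 → s4 → s2 → s4 → s2 → s4 → s1 → s5 → s0 → s0  → end s0, accepted

3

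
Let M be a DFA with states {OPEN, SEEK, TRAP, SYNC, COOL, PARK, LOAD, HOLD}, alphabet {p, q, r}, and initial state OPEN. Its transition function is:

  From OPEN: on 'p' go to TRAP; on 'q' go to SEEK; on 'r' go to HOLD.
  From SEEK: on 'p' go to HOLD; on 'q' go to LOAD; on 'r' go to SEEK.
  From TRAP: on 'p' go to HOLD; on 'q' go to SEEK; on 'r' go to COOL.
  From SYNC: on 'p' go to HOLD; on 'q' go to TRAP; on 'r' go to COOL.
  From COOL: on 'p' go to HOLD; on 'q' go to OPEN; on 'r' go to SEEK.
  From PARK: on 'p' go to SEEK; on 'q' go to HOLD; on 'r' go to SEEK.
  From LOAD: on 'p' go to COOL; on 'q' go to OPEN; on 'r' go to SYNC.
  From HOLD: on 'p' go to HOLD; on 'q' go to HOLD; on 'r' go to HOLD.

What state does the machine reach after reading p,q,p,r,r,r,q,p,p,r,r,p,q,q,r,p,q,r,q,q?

Trace: OPEN -p-> TRAP -q-> SEEK -p-> HOLD -r-> HOLD -r-> HOLD -r-> HOLD -q-> HOLD -p-> HOLD -p-> HOLD -r-> HOLD -r-> HOLD -p-> HOLD -q-> HOLD -q-> HOLD -r-> HOLD -p-> HOLD -q-> HOLD -r-> HOLD -q-> HOLD -q-> HOLD

HOLD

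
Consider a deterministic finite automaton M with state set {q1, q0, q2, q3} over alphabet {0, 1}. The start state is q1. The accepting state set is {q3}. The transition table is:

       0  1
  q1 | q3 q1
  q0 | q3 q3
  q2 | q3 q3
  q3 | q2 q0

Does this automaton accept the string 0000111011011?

Yes

Trace: q1 -0-> q3 -0-> q2 -0-> q3 -0-> q2 -1-> q3 -1-> q0 -1-> q3 -0-> q2 -1-> q3 -1-> q0 -0-> q3 -1-> q0 -1-> q3
End state q3 is accepting.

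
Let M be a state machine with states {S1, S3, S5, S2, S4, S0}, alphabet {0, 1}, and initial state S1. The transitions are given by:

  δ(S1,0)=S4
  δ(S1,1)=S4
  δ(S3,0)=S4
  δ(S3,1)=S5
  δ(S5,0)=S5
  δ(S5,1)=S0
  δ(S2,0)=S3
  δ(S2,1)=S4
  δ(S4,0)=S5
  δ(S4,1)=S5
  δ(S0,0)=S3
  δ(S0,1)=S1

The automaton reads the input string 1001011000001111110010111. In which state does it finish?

start at S1
read '1': S1 → S4
read '0': S4 → S5
read '0': S5 → S5
read '1': S5 → S0
read '0': S0 → S3
read '1': S3 → S5
read '1': S5 → S0
read '0': S0 → S3
read '0': S3 → S4
read '0': S4 → S5
read '0': S5 → S5
read '0': S5 → S5
read '1': S5 → S0
read '1': S0 → S1
read '1': S1 → S4
read '1': S4 → S5
read '1': S5 → S0
read '1': S0 → S1
read '0': S1 → S4
read '0': S4 → S5
read '1': S5 → S0
read '0': S0 → S3
read '1': S3 → S5
read '1': S5 → S0
read '1': S0 → S1

S1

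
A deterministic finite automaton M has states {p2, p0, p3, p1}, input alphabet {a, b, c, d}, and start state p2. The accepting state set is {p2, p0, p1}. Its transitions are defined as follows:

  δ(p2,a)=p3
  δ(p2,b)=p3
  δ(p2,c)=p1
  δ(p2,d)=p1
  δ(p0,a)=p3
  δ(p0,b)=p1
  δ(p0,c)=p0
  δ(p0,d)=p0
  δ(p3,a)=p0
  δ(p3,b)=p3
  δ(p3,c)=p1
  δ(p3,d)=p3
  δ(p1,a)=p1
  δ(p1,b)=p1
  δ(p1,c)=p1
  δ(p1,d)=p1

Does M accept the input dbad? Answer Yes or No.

Yes

p2 → p1 → p1 → p1 → p1
End state p1 is accepting.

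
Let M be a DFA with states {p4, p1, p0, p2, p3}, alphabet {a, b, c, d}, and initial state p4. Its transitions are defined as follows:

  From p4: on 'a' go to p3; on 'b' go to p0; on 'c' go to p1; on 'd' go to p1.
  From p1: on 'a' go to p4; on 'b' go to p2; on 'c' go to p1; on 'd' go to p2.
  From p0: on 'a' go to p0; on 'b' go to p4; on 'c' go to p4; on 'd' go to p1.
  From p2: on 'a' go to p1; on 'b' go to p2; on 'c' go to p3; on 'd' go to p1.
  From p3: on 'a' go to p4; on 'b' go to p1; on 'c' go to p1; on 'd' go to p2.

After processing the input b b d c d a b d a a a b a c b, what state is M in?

start at p4
read 'b': p4 → p0
read 'b': p0 → p4
read 'd': p4 → p1
read 'c': p1 → p1
read 'd': p1 → p2
read 'a': p2 → p1
read 'b': p1 → p2
read 'd': p2 → p1
read 'a': p1 → p4
read 'a': p4 → p3
read 'a': p3 → p4
read 'b': p4 → p0
read 'a': p0 → p0
read 'c': p0 → p4
read 'b': p4 → p0

p0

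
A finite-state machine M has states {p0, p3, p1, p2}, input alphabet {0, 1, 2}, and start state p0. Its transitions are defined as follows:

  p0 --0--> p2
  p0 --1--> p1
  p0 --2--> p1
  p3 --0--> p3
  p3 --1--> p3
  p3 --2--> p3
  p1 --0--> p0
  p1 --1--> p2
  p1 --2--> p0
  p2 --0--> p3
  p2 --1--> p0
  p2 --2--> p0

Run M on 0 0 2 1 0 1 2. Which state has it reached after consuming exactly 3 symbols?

Trace: p0 -0-> p2 -0-> p3 -2-> p3
After 3 symbols: p3.

p3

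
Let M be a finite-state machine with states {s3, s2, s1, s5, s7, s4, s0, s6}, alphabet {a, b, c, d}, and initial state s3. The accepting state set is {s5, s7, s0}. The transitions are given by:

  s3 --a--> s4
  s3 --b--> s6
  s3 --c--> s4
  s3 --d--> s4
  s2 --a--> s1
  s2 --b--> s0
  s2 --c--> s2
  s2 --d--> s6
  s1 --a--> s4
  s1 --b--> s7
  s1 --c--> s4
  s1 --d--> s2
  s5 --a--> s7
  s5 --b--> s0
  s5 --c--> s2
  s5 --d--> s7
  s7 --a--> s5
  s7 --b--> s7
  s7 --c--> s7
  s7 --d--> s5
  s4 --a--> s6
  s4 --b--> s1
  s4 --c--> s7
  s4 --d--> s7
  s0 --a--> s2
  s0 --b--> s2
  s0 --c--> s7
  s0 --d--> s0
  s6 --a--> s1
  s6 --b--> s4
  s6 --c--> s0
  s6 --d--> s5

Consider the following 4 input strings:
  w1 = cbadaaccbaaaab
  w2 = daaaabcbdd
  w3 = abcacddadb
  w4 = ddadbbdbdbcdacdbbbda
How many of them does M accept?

3

w1: s3 → s4 → s1 → s4 → s7 → s5 → s7 → s7 → s7 → s7 → s5 → s7 → s5 → s7 → s7  → end s7, accepted
w2: s3 → s4 → s6 → s1 → s4 → s6 → s4 → s7 → s7 → s5 → s7  → end s7, accepted
w3: s3 → s4 → s1 → s4 → s6 → s0 → s0 → s0 → s2 → s6 → s4  → end s4, rejected
w4: s3 → s4 → s7 → s5 → s7 → s7 → s7 → s5 → s0 → s0 → s2 → s2 → s6 → s1 → s4 → s7 → s7 → s7 → s7 → s5 → s7  → end s7, accepted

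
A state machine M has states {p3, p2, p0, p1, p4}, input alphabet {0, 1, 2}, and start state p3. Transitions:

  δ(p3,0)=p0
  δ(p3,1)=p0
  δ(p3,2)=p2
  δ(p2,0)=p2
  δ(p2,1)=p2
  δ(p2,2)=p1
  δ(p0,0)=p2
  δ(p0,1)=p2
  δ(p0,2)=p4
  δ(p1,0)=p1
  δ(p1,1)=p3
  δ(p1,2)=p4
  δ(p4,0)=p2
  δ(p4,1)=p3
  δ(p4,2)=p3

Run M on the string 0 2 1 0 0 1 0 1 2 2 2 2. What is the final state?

start at p3
read '0': p3 → p0
read '2': p0 → p4
read '1': p4 → p3
read '0': p3 → p0
read '0': p0 → p2
read '1': p2 → p2
read '0': p2 → p2
read '1': p2 → p2
read '2': p2 → p1
read '2': p1 → p4
read '2': p4 → p3
read '2': p3 → p2

p2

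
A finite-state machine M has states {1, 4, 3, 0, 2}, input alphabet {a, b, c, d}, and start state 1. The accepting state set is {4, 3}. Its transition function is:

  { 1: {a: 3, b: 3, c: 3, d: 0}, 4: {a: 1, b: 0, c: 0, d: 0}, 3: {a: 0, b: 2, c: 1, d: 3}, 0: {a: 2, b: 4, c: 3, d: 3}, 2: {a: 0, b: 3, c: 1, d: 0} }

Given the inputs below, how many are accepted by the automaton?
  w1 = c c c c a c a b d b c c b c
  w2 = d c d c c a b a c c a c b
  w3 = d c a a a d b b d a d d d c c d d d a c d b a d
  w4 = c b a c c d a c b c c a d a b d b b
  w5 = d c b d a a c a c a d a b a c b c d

w1: 1 → 3 → 1 → 3 → 1 → 3 → 1 → 3 → 2 → 0 → 4 → 0 → 3 → 2 → 1  → end 1, rejected
w2: 1 → 0 → 3 → 3 → 1 → 3 → 0 → 4 → 1 → 3 → 1 → 3 → 1 → 3  → end 3, accepted
w3: 1 → 0 → 3 → 0 → 2 → 0 → 3 → 2 → 3 → 3 → 0 → 3 → 3 → 3 → 1 → 3 → 3 → 3 → 3 → 0 → 3 → 3 → 2 → 0 → 3  → end 3, accepted
w4: 1 → 3 → 2 → 0 → 3 → 1 → 0 → 2 → 1 → 3 → 1 → 3 → 0 → 3 → 0 → 4 → 0 → 4 → 0  → end 0, rejected
w5: 1 → 0 → 3 → 2 → 0 → 2 → 0 → 3 → 0 → 3 → 0 → 3 → 0 → 4 → 1 → 3 → 2 → 1 → 0  → end 0, rejected

2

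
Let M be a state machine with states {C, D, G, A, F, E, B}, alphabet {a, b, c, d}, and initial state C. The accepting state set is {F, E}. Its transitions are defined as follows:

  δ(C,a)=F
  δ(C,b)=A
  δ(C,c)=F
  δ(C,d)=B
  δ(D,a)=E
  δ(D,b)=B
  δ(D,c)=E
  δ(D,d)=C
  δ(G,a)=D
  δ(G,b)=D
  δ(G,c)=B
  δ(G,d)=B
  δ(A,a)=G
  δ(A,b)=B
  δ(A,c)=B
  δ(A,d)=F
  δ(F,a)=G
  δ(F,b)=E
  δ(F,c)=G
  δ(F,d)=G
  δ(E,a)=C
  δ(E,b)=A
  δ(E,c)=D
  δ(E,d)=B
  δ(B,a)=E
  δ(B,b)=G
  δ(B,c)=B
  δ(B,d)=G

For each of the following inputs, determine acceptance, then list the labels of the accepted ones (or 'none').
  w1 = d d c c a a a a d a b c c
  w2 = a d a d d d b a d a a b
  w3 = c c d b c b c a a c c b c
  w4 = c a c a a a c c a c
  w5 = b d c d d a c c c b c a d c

w1:
  start at C
  read 'd': C → B
  read 'd': B → G
  read 'c': G → B
  read 'c': B → B
  read 'a': B → E
  read 'a': E → C
  read 'a': C → F
  read 'a': F → G
  read 'd': G → B
  read 'a': B → E
  read 'b': E → A
  read 'c': A → B
  read 'c': B → B
  end B, rejected
w2:
  start at C
  read 'a': C → F
  read 'd': F → G
  read 'a': G → D
  read 'd': D → C
  read 'd': C → B
  read 'd': B → G
  read 'b': G → D
  read 'a': D → E
  read 'd': E → B
  read 'a': B → E
  read 'a': E → C
  read 'b': C → A
  end A, rejected
w3:
  start at C
  read 'c': C → F
  read 'c': F → G
  read 'd': G → B
  read 'b': B → G
  read 'c': G → B
  read 'b': B → G
  read 'c': G → B
  read 'a': B → E
  read 'a': E → C
  read 'c': C → F
  read 'c': F → G
  read 'b': G → D
  read 'c': D → E
  end E, accepted
w4:
  start at C
  read 'c': C → F
  read 'a': F → G
  read 'c': G → B
  read 'a': B → E
  read 'a': E → C
  read 'a': C → F
  read 'c': F → G
  read 'c': G → B
  read 'a': B → E
  read 'c': E → D
  end D, rejected
w5:
  start at C
  read 'b': C → A
  read 'd': A → F
  read 'c': F → G
  read 'd': G → B
  read 'd': B → G
  read 'a': G → D
  read 'c': D → E
  read 'c': E → D
  read 'c': D → E
  read 'b': E → A
  read 'c': A → B
  read 'a': B → E
  read 'd': E → B
  read 'c': B → B
  end B, rejected

w3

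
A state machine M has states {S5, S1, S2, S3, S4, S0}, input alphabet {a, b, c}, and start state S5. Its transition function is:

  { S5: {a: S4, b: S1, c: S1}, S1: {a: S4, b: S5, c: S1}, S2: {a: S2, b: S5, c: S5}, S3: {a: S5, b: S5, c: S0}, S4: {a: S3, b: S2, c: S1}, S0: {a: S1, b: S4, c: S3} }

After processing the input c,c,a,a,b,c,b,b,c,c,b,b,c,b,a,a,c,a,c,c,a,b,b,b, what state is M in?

S1

S5 → S1 → S1 → S4 → S3 → S5 → S1 → S5 → S1 → S1 → S1 → S5 → S1 → S1 → S5 → S4 → S3 → S0 → S1 → S1 → S1 → S4 → S2 → S5 → S1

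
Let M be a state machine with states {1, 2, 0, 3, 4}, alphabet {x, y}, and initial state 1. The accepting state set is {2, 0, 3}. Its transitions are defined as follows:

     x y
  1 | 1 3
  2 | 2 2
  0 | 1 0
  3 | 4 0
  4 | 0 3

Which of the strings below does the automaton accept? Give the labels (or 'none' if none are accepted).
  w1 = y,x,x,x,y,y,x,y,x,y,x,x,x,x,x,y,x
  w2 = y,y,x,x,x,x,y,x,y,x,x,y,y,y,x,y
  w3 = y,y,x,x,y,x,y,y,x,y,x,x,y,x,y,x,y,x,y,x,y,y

w2, w3

w1: Trace: 1 -y-> 3 -x-> 4 -x-> 0 -x-> 1 -y-> 3 -y-> 0 -x-> 1 -y-> 3 -x-> 4 -y-> 3 -x-> 4 -x-> 0 -x-> 1 -x-> 1 -x-> 1 -y-> 3 -x-> 4  → end 4, rejected
w2: Trace: 1 -y-> 3 -y-> 0 -x-> 1 -x-> 1 -x-> 1 -x-> 1 -y-> 3 -x-> 4 -y-> 3 -x-> 4 -x-> 0 -y-> 0 -y-> 0 -y-> 0 -x-> 1 -y-> 3  → end 3, accepted
w3: Trace: 1 -y-> 3 -y-> 0 -x-> 1 -x-> 1 -y-> 3 -x-> 4 -y-> 3 -y-> 0 -x-> 1 -y-> 3 -x-> 4 -x-> 0 -y-> 0 -x-> 1 -y-> 3 -x-> 4 -y-> 3 -x-> 4 -y-> 3 -x-> 4 -y-> 3 -y-> 0  → end 0, accepted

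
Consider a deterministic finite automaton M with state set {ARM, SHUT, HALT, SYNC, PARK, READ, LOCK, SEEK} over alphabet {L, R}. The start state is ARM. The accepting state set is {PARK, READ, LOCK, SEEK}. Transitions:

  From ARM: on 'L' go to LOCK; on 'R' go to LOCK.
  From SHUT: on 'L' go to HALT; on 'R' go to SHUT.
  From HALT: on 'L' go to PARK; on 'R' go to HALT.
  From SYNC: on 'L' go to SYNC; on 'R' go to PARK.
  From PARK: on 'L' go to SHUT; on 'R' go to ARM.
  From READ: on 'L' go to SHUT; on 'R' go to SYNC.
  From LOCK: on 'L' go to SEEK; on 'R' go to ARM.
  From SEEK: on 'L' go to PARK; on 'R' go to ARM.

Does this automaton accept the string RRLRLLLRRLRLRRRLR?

No

ARM → LOCK → ARM → LOCK → ARM → LOCK → SEEK → PARK → ARM → LOCK → SEEK → ARM → LOCK → ARM → LOCK → ARM → LOCK → ARM
End state ARM is not accepting.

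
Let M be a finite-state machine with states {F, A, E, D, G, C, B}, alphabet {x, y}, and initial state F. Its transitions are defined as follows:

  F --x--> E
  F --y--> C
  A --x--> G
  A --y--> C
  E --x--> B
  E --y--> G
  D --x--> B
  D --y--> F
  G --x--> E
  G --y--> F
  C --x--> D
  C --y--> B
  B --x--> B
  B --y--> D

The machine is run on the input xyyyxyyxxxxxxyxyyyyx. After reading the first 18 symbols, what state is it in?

C

F → E → G → F → C → D → F → C → D → B → B → B → B → B → D → B → D → F → C
After 18 symbols: C.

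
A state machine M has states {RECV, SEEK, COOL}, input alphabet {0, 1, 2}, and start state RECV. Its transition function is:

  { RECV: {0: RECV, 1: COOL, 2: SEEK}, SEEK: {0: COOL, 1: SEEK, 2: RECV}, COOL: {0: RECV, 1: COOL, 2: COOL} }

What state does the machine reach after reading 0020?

start at RECV
read '0': RECV → RECV
read '0': RECV → RECV
read '2': RECV → SEEK
read '0': SEEK → COOL

COOL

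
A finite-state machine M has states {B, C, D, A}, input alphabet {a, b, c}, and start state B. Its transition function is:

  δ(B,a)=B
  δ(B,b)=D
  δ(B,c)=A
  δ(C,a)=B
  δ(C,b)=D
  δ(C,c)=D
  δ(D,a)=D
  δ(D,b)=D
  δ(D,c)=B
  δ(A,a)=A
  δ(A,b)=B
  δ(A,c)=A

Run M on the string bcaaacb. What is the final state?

start at B
read 'b': B → D
read 'c': D → B
read 'a': B → B
read 'a': B → B
read 'a': B → B
read 'c': B → A
read 'b': A → B

B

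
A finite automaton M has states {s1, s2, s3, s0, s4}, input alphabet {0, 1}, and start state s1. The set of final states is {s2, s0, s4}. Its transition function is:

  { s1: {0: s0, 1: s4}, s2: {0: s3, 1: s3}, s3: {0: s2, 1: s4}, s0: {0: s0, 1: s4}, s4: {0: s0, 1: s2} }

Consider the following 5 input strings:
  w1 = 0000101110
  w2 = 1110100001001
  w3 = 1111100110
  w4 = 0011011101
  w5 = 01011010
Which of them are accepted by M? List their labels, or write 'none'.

w1, w2, w3, w5

w1: s1 → s0 → s0 → s0 → s0 → s4 → s0 → s4 → s2 → s3 → s2  → end s2, accepted
w2: s1 → s4 → s2 → s3 → s2 → s3 → s2 → s3 → s2 → s3 → s4 → s0 → s0 → s4  → end s4, accepted
w3: s1 → s4 → s2 → s3 → s4 → s2 → s3 → s2 → s3 → s4 → s0  → end s0, accepted
w4: s1 → s0 → s0 → s4 → s2 → s3 → s4 → s2 → s3 → s2 → s3  → end s3, rejected
w5: s1 → s0 → s4 → s0 → s4 → s2 → s3 → s4 → s0  → end s0, accepted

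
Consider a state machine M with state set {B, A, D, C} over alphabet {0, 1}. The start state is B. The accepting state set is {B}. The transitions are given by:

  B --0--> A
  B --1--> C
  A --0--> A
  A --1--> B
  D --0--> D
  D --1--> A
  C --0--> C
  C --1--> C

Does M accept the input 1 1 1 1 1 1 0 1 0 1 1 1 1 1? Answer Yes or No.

No

start at B
read '1': B → C
read '1': C → C
read '1': C → C
read '1': C → C
read '1': C → C
read '1': C → C
read '0': C → C
read '1': C → C
read '0': C → C
read '1': C → C
read '1': C → C
read '1': C → C
read '1': C → C
read '1': C → C
End state C is not accepting.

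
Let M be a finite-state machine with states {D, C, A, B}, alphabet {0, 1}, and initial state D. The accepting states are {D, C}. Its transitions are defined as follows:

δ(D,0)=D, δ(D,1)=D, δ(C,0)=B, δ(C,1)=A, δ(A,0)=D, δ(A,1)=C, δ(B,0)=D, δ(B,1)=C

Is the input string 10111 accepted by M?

Yes

Trace: D -1-> D -0-> D -1-> D -1-> D -1-> D
End state D is accepting.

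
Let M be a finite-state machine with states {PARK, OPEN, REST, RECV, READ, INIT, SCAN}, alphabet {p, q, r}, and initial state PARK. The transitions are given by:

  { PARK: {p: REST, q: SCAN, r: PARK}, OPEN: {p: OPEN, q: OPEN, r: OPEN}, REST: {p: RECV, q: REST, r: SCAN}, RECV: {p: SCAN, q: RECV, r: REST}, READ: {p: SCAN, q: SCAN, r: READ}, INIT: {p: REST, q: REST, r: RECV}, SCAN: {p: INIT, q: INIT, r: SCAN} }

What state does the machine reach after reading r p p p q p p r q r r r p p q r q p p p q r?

start at PARK
read 'r': PARK → PARK
read 'p': PARK → REST
read 'p': REST → RECV
read 'p': RECV → SCAN
read 'q': SCAN → INIT
read 'p': INIT → REST
read 'p': REST → RECV
read 'r': RECV → REST
read 'q': REST → REST
read 'r': REST → SCAN
read 'r': SCAN → SCAN
read 'r': SCAN → SCAN
read 'p': SCAN → INIT
read 'p': INIT → REST
read 'q': REST → REST
read 'r': REST → SCAN
read 'q': SCAN → INIT
read 'p': INIT → REST
read 'p': REST → RECV
read 'p': RECV → SCAN
read 'q': SCAN → INIT
read 'r': INIT → RECV

RECV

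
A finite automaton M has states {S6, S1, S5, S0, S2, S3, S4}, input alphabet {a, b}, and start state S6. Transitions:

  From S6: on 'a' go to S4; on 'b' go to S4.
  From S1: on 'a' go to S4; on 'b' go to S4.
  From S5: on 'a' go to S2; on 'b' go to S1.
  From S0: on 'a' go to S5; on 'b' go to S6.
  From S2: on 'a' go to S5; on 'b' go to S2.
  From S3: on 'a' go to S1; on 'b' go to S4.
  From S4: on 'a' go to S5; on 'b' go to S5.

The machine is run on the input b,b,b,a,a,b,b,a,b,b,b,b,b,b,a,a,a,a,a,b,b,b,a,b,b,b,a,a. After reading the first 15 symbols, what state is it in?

S2

Trace: S6 -b-> S4 -b-> S5 -b-> S1 -a-> S4 -a-> S5 -b-> S1 -b-> S4 -a-> S5 -b-> S1 -b-> S4 -b-> S5 -b-> S1 -b-> S4 -b-> S5 -a-> S2
After 15 symbols: S2.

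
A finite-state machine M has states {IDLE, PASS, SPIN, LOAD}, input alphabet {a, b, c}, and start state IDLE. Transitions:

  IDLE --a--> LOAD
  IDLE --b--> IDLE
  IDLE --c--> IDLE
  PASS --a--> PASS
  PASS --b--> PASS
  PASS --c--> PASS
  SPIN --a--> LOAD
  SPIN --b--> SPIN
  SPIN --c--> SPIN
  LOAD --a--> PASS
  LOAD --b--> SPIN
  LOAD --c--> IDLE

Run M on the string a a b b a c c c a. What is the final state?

start at IDLE
read 'a': IDLE → LOAD
read 'a': LOAD → PASS
read 'b': PASS → PASS
read 'b': PASS → PASS
read 'a': PASS → PASS
read 'c': PASS → PASS
read 'c': PASS → PASS
read 'c': PASS → PASS
read 'a': PASS → PASS

PASS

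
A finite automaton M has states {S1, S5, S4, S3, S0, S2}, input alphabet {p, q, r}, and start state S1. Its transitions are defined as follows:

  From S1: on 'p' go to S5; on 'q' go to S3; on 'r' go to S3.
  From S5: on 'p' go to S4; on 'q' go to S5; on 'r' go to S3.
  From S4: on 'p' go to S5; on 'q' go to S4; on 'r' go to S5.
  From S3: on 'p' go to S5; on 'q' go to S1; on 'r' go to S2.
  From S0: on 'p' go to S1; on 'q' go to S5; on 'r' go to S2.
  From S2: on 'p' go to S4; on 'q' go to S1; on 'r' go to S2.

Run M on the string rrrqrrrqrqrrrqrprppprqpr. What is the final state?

start at S1
read 'r': S1 → S3
read 'r': S3 → S2
read 'r': S2 → S2
read 'q': S2 → S1
read 'r': S1 → S3
read 'r': S3 → S2
read 'r': S2 → S2
read 'q': S2 → S1
read 'r': S1 → S3
read 'q': S3 → S1
read 'r': S1 → S3
read 'r': S3 → S2
read 'r': S2 → S2
read 'q': S2 → S1
read 'r': S1 → S3
read 'p': S3 → S5
read 'r': S5 → S3
read 'p': S3 → S5
read 'p': S5 → S4
read 'p': S4 → S5
read 'r': S5 → S3
read 'q': S3 → S1
read 'p': S1 → S5
read 'r': S5 → S3

S3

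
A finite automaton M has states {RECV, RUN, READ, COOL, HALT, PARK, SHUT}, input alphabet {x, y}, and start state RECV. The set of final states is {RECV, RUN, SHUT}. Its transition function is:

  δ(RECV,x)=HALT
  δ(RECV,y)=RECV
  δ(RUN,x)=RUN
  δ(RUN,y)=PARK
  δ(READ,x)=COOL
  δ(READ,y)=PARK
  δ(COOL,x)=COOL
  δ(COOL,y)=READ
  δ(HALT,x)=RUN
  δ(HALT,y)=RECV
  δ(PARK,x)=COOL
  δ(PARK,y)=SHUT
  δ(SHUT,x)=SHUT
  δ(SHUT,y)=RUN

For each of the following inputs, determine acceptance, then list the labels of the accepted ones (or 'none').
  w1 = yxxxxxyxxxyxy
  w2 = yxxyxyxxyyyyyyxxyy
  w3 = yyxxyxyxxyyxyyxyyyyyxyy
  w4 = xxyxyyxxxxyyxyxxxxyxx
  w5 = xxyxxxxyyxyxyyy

w5

w1: RECV → RECV → HALT → RUN → RUN → RUN → RUN → PARK → COOL → COOL → COOL → READ → COOL → READ  → end READ, rejected
w2: RECV → RECV → HALT → RUN → PARK → COOL → READ → COOL → COOL → READ → PARK → SHUT → RUN → PARK → SHUT → SHUT → SHUT → RUN → PARK  → end PARK, rejected
w3: RECV → RECV → RECV → HALT → RUN → PARK → COOL → READ → COOL → COOL → READ → PARK → COOL → READ → PARK → COOL → READ → PARK → SHUT → RUN → PARK → COOL → READ → PARK  → end PARK, rejected
w4: RECV → HALT → RUN → PARK → COOL → READ → PARK → COOL → COOL → COOL → COOL → READ → PARK → COOL → READ → COOL → COOL → COOL → COOL → READ → COOL → COOL  → end COOL, rejected
w5: RECV → HALT → RUN → PARK → COOL → COOL → COOL → COOL → READ → PARK → COOL → READ → COOL → READ → PARK → SHUT  → end SHUT, accepted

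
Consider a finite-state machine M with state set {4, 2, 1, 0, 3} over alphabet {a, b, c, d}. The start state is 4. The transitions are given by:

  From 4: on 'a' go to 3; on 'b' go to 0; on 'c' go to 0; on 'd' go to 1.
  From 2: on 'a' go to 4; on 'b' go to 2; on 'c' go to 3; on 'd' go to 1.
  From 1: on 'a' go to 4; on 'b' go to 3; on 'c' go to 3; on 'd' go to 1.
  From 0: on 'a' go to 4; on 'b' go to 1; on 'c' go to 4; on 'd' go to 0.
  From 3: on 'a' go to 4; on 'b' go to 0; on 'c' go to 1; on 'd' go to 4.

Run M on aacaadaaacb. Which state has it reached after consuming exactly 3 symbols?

4 → 3 → 4 → 0
After 3 symbols: 0.

0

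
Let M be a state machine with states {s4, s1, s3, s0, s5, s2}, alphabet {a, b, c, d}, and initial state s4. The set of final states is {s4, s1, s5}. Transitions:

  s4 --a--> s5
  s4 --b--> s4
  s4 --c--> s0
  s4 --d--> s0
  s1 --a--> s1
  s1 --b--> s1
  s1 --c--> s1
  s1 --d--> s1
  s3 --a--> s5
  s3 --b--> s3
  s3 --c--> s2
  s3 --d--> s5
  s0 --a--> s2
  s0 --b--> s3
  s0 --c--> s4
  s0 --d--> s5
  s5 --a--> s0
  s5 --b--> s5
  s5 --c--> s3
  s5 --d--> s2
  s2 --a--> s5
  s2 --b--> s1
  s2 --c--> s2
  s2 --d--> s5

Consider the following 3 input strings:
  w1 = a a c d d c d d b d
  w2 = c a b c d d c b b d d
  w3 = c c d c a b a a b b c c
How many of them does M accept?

3

w1: Trace: s4 -a-> s5 -a-> s0 -c-> s4 -d-> s0 -d-> s5 -c-> s3 -d-> s5 -d-> s2 -b-> s1 -d-> s1  → end s1, accepted
w2: Trace: s4 -c-> s0 -a-> s2 -b-> s1 -c-> s1 -d-> s1 -d-> s1 -c-> s1 -b-> s1 -b-> s1 -d-> s1 -d-> s1  → end s1, accepted
w3: Trace: s4 -c-> s0 -c-> s4 -d-> s0 -c-> s4 -a-> s5 -b-> s5 -a-> s0 -a-> s2 -b-> s1 -b-> s1 -c-> s1 -c-> s1  → end s1, accepted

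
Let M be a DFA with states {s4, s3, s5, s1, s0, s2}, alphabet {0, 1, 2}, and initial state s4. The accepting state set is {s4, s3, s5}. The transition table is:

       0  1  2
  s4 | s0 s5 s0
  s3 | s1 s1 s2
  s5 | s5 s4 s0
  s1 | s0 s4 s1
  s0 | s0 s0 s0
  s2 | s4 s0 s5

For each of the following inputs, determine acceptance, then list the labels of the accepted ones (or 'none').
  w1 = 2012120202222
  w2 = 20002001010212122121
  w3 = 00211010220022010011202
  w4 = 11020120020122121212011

none

w1: s4 → s0 → s0 → s0 → s0 → s0 → s0 → s0 → s0 → s0 → s0 → s0 → s0 → s0  → end s0, rejected
w2: s4 → s0 → s0 → s0 → s0 → s0 → s0 → s0 → s0 → s0 → s0 → s0 → s0 → s0 → s0 → s0 → s0 → s0 → s0 → s0 → s0  → end s0, rejected
w3: s4 → s0 → s0 → s0 → s0 → s0 → s0 → s0 → s0 → s0 → s0 → s0 → s0 → s0 → s0 → s0 → s0 → s0 → s0 → s0 → s0 → s0 → s0 → s0  → end s0, rejected
w4: s4 → s5 → s4 → s0 → s0 → s0 → s0 → s0 → s0 → s0 → s0 → s0 → s0 → s0 → s0 → s0 → s0 → s0 → s0 → s0 → s0 → s0 → s0 → s0  → end s0, rejected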